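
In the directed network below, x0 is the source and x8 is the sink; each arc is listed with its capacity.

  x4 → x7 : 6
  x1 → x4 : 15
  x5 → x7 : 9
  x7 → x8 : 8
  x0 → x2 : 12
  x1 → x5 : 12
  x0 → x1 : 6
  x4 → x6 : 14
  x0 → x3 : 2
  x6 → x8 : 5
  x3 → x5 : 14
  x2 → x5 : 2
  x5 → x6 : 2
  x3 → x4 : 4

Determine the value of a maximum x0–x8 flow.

10

Augment x0→x1→x4→x6→x8: bottleneck 5, flow now 5.
Augment x0→x1→x4→x7→x8: bottleneck 1, flow now 6.
Augment x0→x2→x5→x7→x8: bottleneck 2, flow now 8.
Augment x0→x3→x4→x7→x8: bottleneck 2, flow now 10.
No augmenting path remains; maximum flow = 10.
In the residual graph, reachable from x0: {x0, x2}.
Min-cut edges: x0→x1 (6), x0→x3 (2), x2→x5 (2); capacity 6 + 2 + 2 = 10.
This cut is saturated, so no flow can exceed 10.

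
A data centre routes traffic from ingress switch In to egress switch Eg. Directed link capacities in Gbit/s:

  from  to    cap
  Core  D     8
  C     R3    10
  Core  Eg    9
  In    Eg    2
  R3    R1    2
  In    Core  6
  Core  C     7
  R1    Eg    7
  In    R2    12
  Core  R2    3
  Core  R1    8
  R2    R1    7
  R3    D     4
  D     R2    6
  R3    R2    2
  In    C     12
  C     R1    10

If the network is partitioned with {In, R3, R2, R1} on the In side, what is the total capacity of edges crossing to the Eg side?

31

Edges leaving {In, R3, R2, R1}: In→Core (6), In→C (12), In→Eg (2), R3→D (4), R1→Eg (7).
Cut capacity = 6 + 12 + 2 + 4 + 7 = 31.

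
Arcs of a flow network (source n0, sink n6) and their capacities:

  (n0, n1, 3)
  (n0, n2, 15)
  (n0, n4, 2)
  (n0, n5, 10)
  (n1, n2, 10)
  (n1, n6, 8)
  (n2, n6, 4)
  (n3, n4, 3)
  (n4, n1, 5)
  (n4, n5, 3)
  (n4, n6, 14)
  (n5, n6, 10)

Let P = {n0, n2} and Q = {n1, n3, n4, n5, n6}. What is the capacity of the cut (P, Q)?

Edges leaving {n0, n2}: n0→n1 (3), n0→n4 (2), n0→n5 (10), n2→n6 (4).
Cut capacity = 3 + 2 + 10 + 4 = 19.

19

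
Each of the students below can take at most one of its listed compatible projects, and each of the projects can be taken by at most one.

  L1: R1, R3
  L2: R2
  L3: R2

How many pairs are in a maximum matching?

2

Unit-capacity flow: source→left, listed edges, right→sink; max matching = max flow.
Augmenting path L1→R1 (+1); matched 1.
Augmenting path L2→R2 (+1); matched 2.
No augmenting path remains; maximum matching = 2.
König certificate: {L1, R2} is a vertex cover of size 2 (every listed pair touches it), so no matching can be larger.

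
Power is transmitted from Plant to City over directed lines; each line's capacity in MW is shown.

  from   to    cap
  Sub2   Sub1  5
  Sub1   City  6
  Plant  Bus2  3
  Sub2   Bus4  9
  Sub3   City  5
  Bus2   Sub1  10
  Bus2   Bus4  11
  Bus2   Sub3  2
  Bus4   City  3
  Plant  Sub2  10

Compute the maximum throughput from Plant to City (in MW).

Augment Plant→Sub2→Sub1→City: bottleneck 5, flow now 5.
Augment Plant→Sub2→Bus4→City: bottleneck 3, flow now 8.
Augment Plant→Bus2→Sub1→City: bottleneck 1, flow now 9.
Augment Plant→Bus2→Sub3→City: bottleneck 2, flow now 11.
No augmenting path remains; maximum flow = 11.
In the residual graph, reachable from Plant: {Plant, Sub2, Bus4}.
Min-cut edges: Plant→Bus2 (3), Sub2→Sub1 (5), Bus4→City (3); capacity 3 + 5 + 3 = 11.
This cut is saturated, so no flow can exceed 11.

11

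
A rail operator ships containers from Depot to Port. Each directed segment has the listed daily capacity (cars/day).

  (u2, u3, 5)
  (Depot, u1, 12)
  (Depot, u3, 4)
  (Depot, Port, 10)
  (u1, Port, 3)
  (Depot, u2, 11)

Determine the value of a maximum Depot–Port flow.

Augment Depot→Port: bottleneck 10, flow now 10.
Augment Depot→u1→Port: bottleneck 3, flow now 13.
No augmenting path remains; maximum flow = 13.
In the residual graph, reachable from Depot: {Depot, u1, u2, u3}.
Min-cut edges: Depot→Port (10), u1→Port (3); capacity 10 + 3 = 13.
This cut is saturated, so no flow can exceed 13.

13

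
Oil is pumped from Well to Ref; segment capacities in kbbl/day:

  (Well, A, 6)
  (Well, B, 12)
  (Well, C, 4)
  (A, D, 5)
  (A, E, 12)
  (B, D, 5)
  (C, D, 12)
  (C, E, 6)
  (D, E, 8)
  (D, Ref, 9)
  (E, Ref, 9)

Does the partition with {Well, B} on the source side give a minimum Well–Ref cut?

Yes — it is a minimum cut (capacity 15).

Given cut capacity: 6 + 4 + 5 = 15.
Augment Well→A→D→Ref: bottleneck 5, flow now 5.
Augment Well→A→E→Ref: bottleneck 1, flow now 6.
Augment Well→B→D→Ref: bottleneck 4, flow now 10.
Augment Well→C→E→Ref: bottleneck 4, flow now 14.
Augment Well→B→D→E→Ref: bottleneck 1, flow now 15.
No augmenting path remains; maximum flow = 15.
Cut capacity 15 equals the max flow, so it is a minimum cut.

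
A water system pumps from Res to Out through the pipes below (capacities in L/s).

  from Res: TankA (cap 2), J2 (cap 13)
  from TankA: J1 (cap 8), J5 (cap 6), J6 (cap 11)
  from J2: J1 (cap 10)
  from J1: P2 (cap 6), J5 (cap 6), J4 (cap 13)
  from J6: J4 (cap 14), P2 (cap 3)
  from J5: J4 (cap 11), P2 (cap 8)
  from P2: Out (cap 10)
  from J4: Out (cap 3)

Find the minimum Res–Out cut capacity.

12

Augment Res→TankA→J1→P2→Out: bottleneck 2, flow now 2.
Augment Res→J2→J1→P2→Out: bottleneck 4, flow now 6.
Augment Res→J2→J1→J4→Out: bottleneck 3, flow now 9.
Augment Res→J2→J1→J5→P2→Out: bottleneck 3, flow now 12.
No augmenting path remains; maximum flow = 12.
By max-flow min-cut, the minimum cut capacity equals the max flow.
In the residual graph, reachable from Res: {Res, J2}.
Min-cut edges: Res→TankA (2), J2→J1 (10); capacity 2 + 10 = 12.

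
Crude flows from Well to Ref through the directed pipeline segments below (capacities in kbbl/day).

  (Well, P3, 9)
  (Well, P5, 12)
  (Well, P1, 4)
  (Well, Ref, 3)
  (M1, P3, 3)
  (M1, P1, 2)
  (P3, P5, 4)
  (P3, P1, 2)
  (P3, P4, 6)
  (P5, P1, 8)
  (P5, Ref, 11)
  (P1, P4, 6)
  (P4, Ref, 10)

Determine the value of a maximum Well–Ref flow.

24

Augment Well→Ref: bottleneck 3, flow now 3.
Augment Well→P5→Ref: bottleneck 11, flow now 14.
Augment Well→P3→P4→Ref: bottleneck 6, flow now 20.
Augment Well→P1→P4→Ref: bottleneck 4, flow now 24.
No augmenting path remains; maximum flow = 24.
In the residual graph, reachable from Well: {Well, P3, P5, P1, P4}.
Min-cut edges: Well→Ref (3), P5→Ref (11), P4→Ref (10); capacity 3 + 11 + 10 = 24.
This cut is saturated, so no flow can exceed 24.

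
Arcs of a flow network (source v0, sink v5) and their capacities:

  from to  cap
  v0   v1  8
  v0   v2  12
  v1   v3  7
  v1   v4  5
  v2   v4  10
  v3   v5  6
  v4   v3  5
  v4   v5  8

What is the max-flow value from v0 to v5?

14

Augment v0→v1→v3→v5: bottleneck 6, flow now 6.
Augment v0→v1→v4→v5: bottleneck 2, flow now 8.
Augment v0→v2→v4→v5: bottleneck 6, flow now 14.
No augmenting path remains; maximum flow = 14.
In the residual graph, reachable from v0: {v0, v1, v2, v3, v4}.
Min-cut edges: v3→v5 (6), v4→v5 (8); capacity 6 + 8 = 14.
This cut is saturated, so no flow can exceed 14.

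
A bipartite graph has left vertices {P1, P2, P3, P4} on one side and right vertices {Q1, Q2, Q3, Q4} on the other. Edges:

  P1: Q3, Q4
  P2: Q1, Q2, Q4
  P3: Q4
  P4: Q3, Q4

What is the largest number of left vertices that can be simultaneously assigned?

Unit-capacity flow: source→left, listed edges, right→sink; max matching = max flow.
Augmenting path P1→Q3 (+1); matched 1.
Augmenting path P2→Q1 (+1); matched 2.
Augmenting path P3→Q4 (+1); matched 3.
No augmenting path remains; maximum matching = 3.
König certificate: {P2, Q3, Q4} is a vertex cover of size 3 (every listed pair touches it), so no matching can be larger.

3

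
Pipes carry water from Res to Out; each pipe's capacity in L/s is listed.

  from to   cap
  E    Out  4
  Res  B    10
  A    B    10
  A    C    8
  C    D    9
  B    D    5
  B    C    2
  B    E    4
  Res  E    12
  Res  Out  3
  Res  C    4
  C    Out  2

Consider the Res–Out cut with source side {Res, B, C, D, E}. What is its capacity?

9

Edges leaving {Res, B, C, D, E}: Res→Out (3), C→Out (2), E→Out (4).
Cut capacity = 3 + 2 + 4 = 9.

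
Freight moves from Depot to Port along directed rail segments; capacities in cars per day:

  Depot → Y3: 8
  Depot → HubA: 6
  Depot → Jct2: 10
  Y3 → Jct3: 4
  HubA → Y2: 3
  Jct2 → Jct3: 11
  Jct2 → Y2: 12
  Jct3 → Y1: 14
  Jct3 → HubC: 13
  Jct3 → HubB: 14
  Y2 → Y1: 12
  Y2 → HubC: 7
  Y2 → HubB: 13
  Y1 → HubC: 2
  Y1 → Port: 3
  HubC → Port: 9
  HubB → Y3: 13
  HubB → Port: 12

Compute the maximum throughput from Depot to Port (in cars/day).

17

Augment Depot→Y3→Jct3→Y1→Port: bottleneck 3, flow now 3.
Augment Depot→Y3→Jct3→HubC→Port: bottleneck 1, flow now 4.
Augment Depot→HubA→Y2→HubC→Port: bottleneck 3, flow now 7.
Augment Depot→Jct2→Jct3→HubC→Port: bottleneck 5, flow now 12.
Augment Depot→Jct2→Jct3→HubB→Port: bottleneck 5, flow now 17.
No augmenting path remains; maximum flow = 17.
In the residual graph, reachable from Depot: {Depot, Y3, HubA}.
Min-cut edges: Depot→Jct2 (10), Y3→Jct3 (4), HubA→Y2 (3); capacity 10 + 4 + 3 = 17.
This cut is saturated, so no flow can exceed 17.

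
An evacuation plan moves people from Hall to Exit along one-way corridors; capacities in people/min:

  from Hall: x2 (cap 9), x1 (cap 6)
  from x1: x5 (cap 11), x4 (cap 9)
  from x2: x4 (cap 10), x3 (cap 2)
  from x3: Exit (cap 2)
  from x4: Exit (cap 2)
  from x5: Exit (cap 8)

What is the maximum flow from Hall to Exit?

10

Augment Hall→x1→x4→Exit: bottleneck 2, flow now 2.
Augment Hall→x1→x5→Exit: bottleneck 4, flow now 6.
Augment Hall→x2→x3→Exit: bottleneck 2, flow now 8.
Augment Hall→x2→x4→x1→x5→Exit: bottleneck 2, flow now 10. (uses reverse residual edge)
No augmenting path remains; maximum flow = 10.
In the residual graph, reachable from Hall: {Hall, x2, x4}.
Min-cut edges: Hall→x1 (6), x2→x3 (2), x4→Exit (2); capacity 6 + 2 + 2 = 10.
This cut is saturated, so no flow can exceed 10.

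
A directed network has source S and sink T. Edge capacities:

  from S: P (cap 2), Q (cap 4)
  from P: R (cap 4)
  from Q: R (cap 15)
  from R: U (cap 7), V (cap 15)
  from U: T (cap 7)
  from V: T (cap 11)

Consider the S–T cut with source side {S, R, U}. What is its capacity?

Edges leaving {S, R, U}: S→P (2), S→Q (4), R→V (15), U→T (7).
Cut capacity = 2 + 4 + 15 + 7 = 28.

28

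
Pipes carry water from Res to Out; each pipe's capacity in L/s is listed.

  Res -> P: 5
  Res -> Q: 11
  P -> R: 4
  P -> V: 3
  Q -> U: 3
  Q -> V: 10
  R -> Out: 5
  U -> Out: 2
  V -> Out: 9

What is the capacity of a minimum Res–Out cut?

15

Augment Res→P→R→Out: bottleneck 4, flow now 4.
Augment Res→P→V→Out: bottleneck 1, flow now 5.
Augment Res→Q→U→Out: bottleneck 2, flow now 7.
Augment Res→Q→V→Out: bottleneck 8, flow now 15.
No augmenting path remains; maximum flow = 15.
By max-flow min-cut, the minimum cut capacity equals the max flow.
In the residual graph, reachable from Res: {Res, P, Q, U, V}.
Min-cut edges: P→R (4), U→Out (2), V→Out (9); capacity 4 + 2 + 9 = 15.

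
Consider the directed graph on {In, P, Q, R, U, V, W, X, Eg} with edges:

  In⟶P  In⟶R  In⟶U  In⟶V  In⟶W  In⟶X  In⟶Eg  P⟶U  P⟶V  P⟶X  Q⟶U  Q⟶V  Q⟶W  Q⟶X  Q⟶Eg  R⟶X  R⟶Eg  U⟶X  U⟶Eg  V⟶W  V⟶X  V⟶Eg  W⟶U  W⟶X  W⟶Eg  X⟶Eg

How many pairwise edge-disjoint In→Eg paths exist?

6

Assign every edge capacity 1; by Menger, the answer equals the max flow.
Path In→Eg (+1); total 1.
Path In→R→Eg (+1); total 2.
Path In→U→Eg (+1); total 3.
Path In→V→Eg (+1); total 4.
Path In→W→Eg (+1); total 5.
Path In→X→Eg (+1); total 6.
No residual In→Eg path; max flow = 6.
Certifying cut of size 6: {In→Eg, In→R, U→Eg, V→Eg, W→Eg, X→Eg}.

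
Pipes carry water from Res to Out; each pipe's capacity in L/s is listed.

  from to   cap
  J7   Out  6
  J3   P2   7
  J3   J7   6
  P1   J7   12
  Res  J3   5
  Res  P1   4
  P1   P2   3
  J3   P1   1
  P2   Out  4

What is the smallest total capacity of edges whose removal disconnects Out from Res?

9

Augment Res→P1→P2→Out: bottleneck 3, flow now 3.
Augment Res→P1→J7→Out: bottleneck 1, flow now 4.
Augment Res→J3→P2→Out: bottleneck 1, flow now 5.
Augment Res→J3→J7→Out: bottleneck 4, flow now 9.
No augmenting path remains; maximum flow = 9.
By max-flow min-cut, the minimum cut capacity equals the max flow.
In the residual graph, reachable from Res: {Res}.
Min-cut edges: Res→P1 (4), Res→J3 (5); capacity 4 + 5 = 9.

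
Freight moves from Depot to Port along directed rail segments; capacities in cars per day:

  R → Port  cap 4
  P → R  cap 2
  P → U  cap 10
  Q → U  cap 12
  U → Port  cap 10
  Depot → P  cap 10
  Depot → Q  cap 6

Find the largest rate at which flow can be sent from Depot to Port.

12

Augment Depot→P→R→Port: bottleneck 2, flow now 2.
Augment Depot→P→U→Port: bottleneck 8, flow now 10.
Augment Depot→Q→U→Port: bottleneck 2, flow now 12.
No augmenting path remains; maximum flow = 12.
In the residual graph, reachable from Depot: {Depot, P, Q, U}.
Min-cut edges: P→R (2), U→Port (10); capacity 2 + 10 = 12.
This cut is saturated, so no flow can exceed 12.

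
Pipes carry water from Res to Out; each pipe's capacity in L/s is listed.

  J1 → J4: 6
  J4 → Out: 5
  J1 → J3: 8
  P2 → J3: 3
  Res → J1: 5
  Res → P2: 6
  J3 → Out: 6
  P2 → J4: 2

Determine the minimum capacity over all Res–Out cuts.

10

Augment Res→P2→J4→Out: bottleneck 2, flow now 2.
Augment Res→P2→J3→Out: bottleneck 3, flow now 5.
Augment Res→J1→J4→Out: bottleneck 3, flow now 8.
Augment Res→J1→J3→Out: bottleneck 2, flow now 10.
No augmenting path remains; maximum flow = 10.
By max-flow min-cut, the minimum cut capacity equals the max flow.
In the residual graph, reachable from Res: {Res, P2}.
Min-cut edges: Res→J1 (5), P2→J4 (2), P2→J3 (3); capacity 5 + 2 + 3 = 10.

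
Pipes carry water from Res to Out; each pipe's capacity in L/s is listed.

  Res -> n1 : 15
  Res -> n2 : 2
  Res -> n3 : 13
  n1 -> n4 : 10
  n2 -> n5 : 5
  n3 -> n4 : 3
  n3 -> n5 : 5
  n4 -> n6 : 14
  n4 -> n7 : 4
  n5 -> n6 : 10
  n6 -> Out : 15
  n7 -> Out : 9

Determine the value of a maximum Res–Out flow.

Augment Res→n1→n4→n6→Out: bottleneck 10, flow now 10.
Augment Res→n2→n5→n6→Out: bottleneck 2, flow now 12.
Augment Res→n3→n4→n6→Out: bottleneck 3, flow now 15.
Augment Res→n3→n5→n6→n4→n7→Out: bottleneck 4, flow now 19. (uses reverse residual edge)
No augmenting path remains; maximum flow = 19.
In the residual graph, reachable from Res: {Res, n1, n2, n3, n4, n5, n6}.
Min-cut edges: n4→n7 (4), n6→Out (15); capacity 4 + 15 = 19.
This cut is saturated, so no flow can exceed 19.

19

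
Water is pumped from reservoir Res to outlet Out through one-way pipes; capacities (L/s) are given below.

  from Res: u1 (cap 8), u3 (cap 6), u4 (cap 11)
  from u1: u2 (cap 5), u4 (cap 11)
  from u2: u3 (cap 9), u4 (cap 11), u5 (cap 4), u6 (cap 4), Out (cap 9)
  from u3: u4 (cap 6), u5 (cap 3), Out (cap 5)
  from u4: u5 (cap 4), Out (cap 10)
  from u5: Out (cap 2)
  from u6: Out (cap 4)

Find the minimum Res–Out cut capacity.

22

Augment Res→u3→Out: bottleneck 5, flow now 5.
Augment Res→u4→Out: bottleneck 10, flow now 15.
Augment Res→u1→u2→Out: bottleneck 5, flow now 20.
Augment Res→u3→u5→Out: bottleneck 1, flow now 21.
Augment Res→u4→u5→Out: bottleneck 1, flow now 22.
No augmenting path remains; maximum flow = 22.
By max-flow min-cut, the minimum cut capacity equals the max flow.
In the residual graph, reachable from Res: {Res, u1, u3, u4, u5}.
Min-cut edges: u1→u2 (5), u3→Out (5), u4→Out (10), u5→Out (2); capacity 5 + 5 + 10 + 2 = 22.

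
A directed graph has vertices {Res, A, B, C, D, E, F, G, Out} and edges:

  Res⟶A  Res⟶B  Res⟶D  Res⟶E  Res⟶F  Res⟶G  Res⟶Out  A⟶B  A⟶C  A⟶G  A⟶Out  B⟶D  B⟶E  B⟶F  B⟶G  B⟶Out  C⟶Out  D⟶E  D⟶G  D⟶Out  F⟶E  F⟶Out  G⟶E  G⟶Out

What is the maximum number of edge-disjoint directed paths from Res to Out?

Assign every edge capacity 1; by Menger, the answer equals the max flow.
Path Res→Out (+1); total 1.
Path Res→A→Out (+1); total 2.
Path Res→B→Out (+1); total 3.
Path Res→D→Out (+1); total 4.
Path Res→F→Out (+1); total 5.
Path Res→G→Out (+1); total 6.
No residual Res→Out path; max flow = 6.
Certifying cut of size 6: {Res→A, Res→B, Res→D, Res→F, Res→G, Res→Out}.

6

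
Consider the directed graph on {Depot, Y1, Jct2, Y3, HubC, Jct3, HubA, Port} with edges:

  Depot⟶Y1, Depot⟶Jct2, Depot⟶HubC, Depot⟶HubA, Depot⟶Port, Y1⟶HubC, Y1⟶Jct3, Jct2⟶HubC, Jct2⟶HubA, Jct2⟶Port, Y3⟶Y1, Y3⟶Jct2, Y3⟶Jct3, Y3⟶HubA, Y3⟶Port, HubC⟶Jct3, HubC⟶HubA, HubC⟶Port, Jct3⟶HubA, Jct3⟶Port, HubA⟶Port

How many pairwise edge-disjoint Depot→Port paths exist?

5

Assign every edge capacity 1; by Menger, the answer equals the max flow.
Path Depot→Port (+1); total 1.
Path Depot→Jct2→Port (+1); total 2.
Path Depot→HubC→Port (+1); total 3.
Path Depot→HubA→Port (+1); total 4.
Path Depot→Y1→Jct3→Port (+1); total 5.
No residual Depot→Port path; max flow = 5.
Certifying cut of size 5: {Depot→HubA, Depot→HubC, Depot→Jct2, Depot→Port, Depot→Y1}.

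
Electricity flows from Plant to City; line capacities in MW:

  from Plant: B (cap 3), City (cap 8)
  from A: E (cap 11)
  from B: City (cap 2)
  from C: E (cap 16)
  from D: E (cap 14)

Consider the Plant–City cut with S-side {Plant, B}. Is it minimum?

Yes — it is a minimum cut (capacity 10).

Given cut capacity: 8 + 2 = 10.
Augment Plant→City: bottleneck 8, flow now 8.
Augment Plant→B→City: bottleneck 2, flow now 10.
No augmenting path remains; maximum flow = 10.
Cut capacity 10 equals the max flow, so it is a minimum cut.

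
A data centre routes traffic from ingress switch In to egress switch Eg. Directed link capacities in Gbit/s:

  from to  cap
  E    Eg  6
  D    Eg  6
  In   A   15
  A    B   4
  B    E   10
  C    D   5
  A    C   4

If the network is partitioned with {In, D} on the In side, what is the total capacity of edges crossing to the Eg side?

Edges leaving {In, D}: In→A (15), D→Eg (6).
Cut capacity = 15 + 6 = 21.

21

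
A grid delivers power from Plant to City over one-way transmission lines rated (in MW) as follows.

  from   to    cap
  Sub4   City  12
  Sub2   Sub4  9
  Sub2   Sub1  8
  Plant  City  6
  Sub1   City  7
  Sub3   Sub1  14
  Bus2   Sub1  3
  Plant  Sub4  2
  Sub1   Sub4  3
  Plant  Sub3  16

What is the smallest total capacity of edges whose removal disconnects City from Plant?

Augment Plant→City: bottleneck 6, flow now 6.
Augment Plant→Sub4→City: bottleneck 2, flow now 8.
Augment Plant→Sub3→Sub1→City: bottleneck 7, flow now 15.
Augment Plant→Sub3→Sub1→Sub4→City: bottleneck 3, flow now 18.
No augmenting path remains; maximum flow = 18.
By max-flow min-cut, the minimum cut capacity equals the max flow.
In the residual graph, reachable from Plant: {Plant, Sub3, Sub1}.
Min-cut edges: Plant→Sub4 (2), Plant→City (6), Sub1→Sub4 (3), Sub1→City (7); capacity 2 + 6 + 3 + 7 = 18.

18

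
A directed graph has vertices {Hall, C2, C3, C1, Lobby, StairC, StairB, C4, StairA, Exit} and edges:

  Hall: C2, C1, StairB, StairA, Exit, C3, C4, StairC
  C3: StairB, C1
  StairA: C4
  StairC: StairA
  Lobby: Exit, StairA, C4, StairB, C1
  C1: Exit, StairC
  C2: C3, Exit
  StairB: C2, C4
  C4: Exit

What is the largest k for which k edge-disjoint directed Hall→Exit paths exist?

Assign every edge capacity 1; by Menger, the answer equals the max flow.
Path Hall→Exit (+1); total 1.
Path Hall→C2→Exit (+1); total 2.
Path Hall→C1→Exit (+1); total 3.
Path Hall→C4→Exit (+1); total 4.
No residual Hall→Exit path; max flow = 4.
Certifying cut of size 4: {C1→Exit, C2→Exit, C4→Exit, Hall→Exit}.

4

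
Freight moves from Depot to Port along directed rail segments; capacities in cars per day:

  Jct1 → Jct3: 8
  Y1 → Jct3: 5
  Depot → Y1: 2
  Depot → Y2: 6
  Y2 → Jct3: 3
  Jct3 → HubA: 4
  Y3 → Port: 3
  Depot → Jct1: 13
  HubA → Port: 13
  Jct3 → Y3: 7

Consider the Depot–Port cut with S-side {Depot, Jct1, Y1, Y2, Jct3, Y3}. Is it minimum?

Yes — it is a minimum cut (capacity 7).

Given cut capacity: 4 + 3 = 7.
Augment Depot→Jct1→Jct3→Y3→Port: bottleneck 3, flow now 3.
Augment Depot→Jct1→Jct3→HubA→Port: bottleneck 4, flow now 7.
No augmenting path remains; maximum flow = 7.
Cut capacity 7 equals the max flow, so it is a minimum cut.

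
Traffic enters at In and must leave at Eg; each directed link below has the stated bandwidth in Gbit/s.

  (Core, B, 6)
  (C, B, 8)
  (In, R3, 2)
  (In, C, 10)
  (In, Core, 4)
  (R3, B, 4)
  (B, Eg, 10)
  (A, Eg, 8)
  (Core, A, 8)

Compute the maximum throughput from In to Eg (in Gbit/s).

Augment In→C→B→Eg: bottleneck 8, flow now 8.
Augment In→R3→B→Eg: bottleneck 2, flow now 10.
Augment In→Core→A→Eg: bottleneck 4, flow now 14.
No augmenting path remains; maximum flow = 14.
In the residual graph, reachable from In: {In, C}.
Min-cut edges: In→R3 (2), In→Core (4), C→B (8); capacity 2 + 4 + 8 = 14.
This cut is saturated, so no flow can exceed 14.

14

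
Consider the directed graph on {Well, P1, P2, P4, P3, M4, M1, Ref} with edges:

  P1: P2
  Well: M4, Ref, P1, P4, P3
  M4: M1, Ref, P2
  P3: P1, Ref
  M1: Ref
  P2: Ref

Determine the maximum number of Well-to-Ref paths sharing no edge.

Assign every edge capacity 1; by Menger, the answer equals the max flow.
Path Well→Ref (+1); total 1.
Path Well→P3→Ref (+1); total 2.
Path Well→M4→Ref (+1); total 3.
Path Well→P1→P2→Ref (+1); total 4.
No residual Well→Ref path; max flow = 4.
Certifying cut of size 4: {Well→M4, Well→P1, Well→P3, Well→Ref}.

4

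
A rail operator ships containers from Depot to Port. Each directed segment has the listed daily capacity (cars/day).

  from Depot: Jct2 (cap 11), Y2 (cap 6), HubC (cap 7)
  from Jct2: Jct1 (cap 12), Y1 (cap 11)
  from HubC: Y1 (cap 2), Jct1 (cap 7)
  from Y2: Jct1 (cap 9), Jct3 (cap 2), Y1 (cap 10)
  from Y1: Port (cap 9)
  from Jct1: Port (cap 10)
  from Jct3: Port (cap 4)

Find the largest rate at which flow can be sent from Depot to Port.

Augment Depot→Jct2→Y1→Port: bottleneck 9, flow now 9.
Augment Depot→Jct2→Jct1→Port: bottleneck 2, flow now 11.
Augment Depot→HubC→Jct1→Port: bottleneck 7, flow now 18.
Augment Depot→Y2→Jct1→Port: bottleneck 1, flow now 19.
Augment Depot→Y2→Jct3→Port: bottleneck 2, flow now 21.
No augmenting path remains; maximum flow = 21.
In the residual graph, reachable from Depot: {Depot, Jct2, HubC, Y2, Y1, Jct1}.
Min-cut edges: Y2→Jct3 (2), Y1→Port (9), Jct1→Port (10); capacity 2 + 9 + 10 = 21.
This cut is saturated, so no flow can exceed 21.

21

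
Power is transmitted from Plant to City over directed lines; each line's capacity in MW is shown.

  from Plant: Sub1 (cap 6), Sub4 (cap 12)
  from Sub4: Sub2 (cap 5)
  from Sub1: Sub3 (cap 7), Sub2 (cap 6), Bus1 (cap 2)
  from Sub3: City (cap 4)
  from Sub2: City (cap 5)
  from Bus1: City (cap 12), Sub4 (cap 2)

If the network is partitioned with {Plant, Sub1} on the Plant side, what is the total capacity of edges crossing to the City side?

Edges leaving {Plant, Sub1}: Plant→Sub4 (12), Sub1→Sub3 (7), Sub1→Sub2 (6), Sub1→Bus1 (2).
Cut capacity = 12 + 7 + 6 + 2 = 27.

27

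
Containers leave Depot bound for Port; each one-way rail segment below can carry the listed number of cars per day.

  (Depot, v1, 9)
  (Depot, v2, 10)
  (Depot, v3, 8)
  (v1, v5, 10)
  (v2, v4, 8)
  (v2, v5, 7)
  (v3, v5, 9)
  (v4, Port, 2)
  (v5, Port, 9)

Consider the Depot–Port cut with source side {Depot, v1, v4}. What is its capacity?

30

Edges leaving {Depot, v1, v4}: Depot→v2 (10), Depot→v3 (8), v1→v5 (10), v4→Port (2).
Cut capacity = 10 + 8 + 10 + 2 = 30.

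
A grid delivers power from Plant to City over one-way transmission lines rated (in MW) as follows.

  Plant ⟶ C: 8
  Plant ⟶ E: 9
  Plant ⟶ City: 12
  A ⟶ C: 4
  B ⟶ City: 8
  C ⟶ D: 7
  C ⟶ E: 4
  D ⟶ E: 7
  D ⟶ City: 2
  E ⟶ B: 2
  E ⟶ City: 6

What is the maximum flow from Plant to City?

Augment Plant→City: bottleneck 12, flow now 12.
Augment Plant→E→City: bottleneck 6, flow now 18.
Augment Plant→C→D→City: bottleneck 2, flow now 20.
Augment Plant→E→B→City: bottleneck 2, flow now 22.
No augmenting path remains; maximum flow = 22.
In the residual graph, reachable from Plant: {Plant, C, D, E}.
Min-cut edges: Plant→City (12), D→City (2), E→B (2), E→City (6); capacity 12 + 2 + 2 + 6 = 22.
This cut is saturated, so no flow can exceed 22.

22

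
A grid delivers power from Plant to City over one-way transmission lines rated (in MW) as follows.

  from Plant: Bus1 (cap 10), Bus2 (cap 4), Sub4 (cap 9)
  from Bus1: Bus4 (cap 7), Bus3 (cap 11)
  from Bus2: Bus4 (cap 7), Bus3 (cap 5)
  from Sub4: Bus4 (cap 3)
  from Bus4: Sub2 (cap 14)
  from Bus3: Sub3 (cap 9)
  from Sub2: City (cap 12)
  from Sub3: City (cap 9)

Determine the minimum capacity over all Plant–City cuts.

17

Augment Plant→Bus1→Bus4→Sub2→City: bottleneck 7, flow now 7.
Augment Plant→Bus1→Bus3→Sub3→City: bottleneck 3, flow now 10.
Augment Plant→Bus2→Bus4→Sub2→City: bottleneck 4, flow now 14.
Augment Plant→Sub4→Bus4→Sub2→City: bottleneck 1, flow now 15.
Augment Plant→Sub4→Bus4→Bus1→Bus3→Sub3→City: bottleneck 2, flow now 17. (uses reverse residual edge)
No augmenting path remains; maximum flow = 17.
By max-flow min-cut, the minimum cut capacity equals the max flow.
In the residual graph, reachable from Plant: {Plant, Sub4}.
Min-cut edges: Plant→Bus1 (10), Plant→Bus2 (4), Sub4→Bus4 (3); capacity 10 + 4 + 3 = 17.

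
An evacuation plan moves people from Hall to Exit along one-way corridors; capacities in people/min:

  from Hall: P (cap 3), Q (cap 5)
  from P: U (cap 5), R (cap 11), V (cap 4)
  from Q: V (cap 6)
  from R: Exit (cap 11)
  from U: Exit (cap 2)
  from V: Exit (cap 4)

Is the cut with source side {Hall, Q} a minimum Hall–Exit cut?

Given cut capacity: 3 + 6 = 9.
Augment Hall→P→R→Exit: bottleneck 3, flow now 3.
Augment Hall→Q→V→Exit: bottleneck 4, flow now 7.
No augmenting path remains; maximum flow = 7.
In the residual graph, reachable from Hall: {Hall, Q, V}.
Min-cut edges: Hall→P (3), V→Exit (4); capacity 3 + 4 = 7.
Cut capacity 9 exceeds the max flow 7, so it is not minimum.

No — its capacity is 9, but the minimum cut has capacity 7.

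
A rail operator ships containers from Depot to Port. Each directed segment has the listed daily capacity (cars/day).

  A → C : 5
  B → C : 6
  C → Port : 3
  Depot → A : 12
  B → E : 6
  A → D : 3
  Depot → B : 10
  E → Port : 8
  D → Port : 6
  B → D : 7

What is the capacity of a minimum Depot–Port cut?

15

Augment Depot→A→C→Port: bottleneck 3, flow now 3.
Augment Depot→A→D→Port: bottleneck 3, flow now 6.
Augment Depot→B→D→Port: bottleneck 3, flow now 9.
Augment Depot→B→E→Port: bottleneck 6, flow now 15.
No augmenting path remains; maximum flow = 15.
By max-flow min-cut, the minimum cut capacity equals the max flow.
In the residual graph, reachable from Depot: {Depot, A, B, C, D}.
Min-cut edges: B→E (6), C→Port (3), D→Port (6); capacity 6 + 3 + 6 = 15.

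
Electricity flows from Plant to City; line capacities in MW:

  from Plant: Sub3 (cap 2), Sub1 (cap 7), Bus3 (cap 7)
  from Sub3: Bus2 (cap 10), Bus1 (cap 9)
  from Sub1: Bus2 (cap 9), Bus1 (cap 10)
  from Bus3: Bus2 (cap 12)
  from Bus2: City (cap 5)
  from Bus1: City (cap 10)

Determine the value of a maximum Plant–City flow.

Augment Plant→Sub3→Bus2→City: bottleneck 2, flow now 2.
Augment Plant→Sub1→Bus2→City: bottleneck 3, flow now 5.
Augment Plant→Sub1→Bus1→City: bottleneck 4, flow now 9.
Augment Plant→Bus3→Bus2→Sub3→Bus1→City: bottleneck 2, flow now 11. (uses reverse residual edge)
Augment Plant→Bus3→Bus2→Sub1→Bus1→City: bottleneck 3, flow now 14. (uses reverse residual edge)
No augmenting path remains; maximum flow = 14.
In the residual graph, reachable from Plant: {Plant, Bus3, Bus2}.
Min-cut edges: Plant→Sub3 (2), Plant→Sub1 (7), Bus2→City (5); capacity 2 + 7 + 5 = 14.
This cut is saturated, so no flow can exceed 14.

14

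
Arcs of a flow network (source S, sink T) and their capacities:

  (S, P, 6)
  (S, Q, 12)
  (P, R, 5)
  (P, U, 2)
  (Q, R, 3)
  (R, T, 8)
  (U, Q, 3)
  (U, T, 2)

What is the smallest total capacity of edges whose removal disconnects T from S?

Augment S→P→R→T: bottleneck 5, flow now 5.
Augment S→P→U→T: bottleneck 1, flow now 6.
Augment S→Q→R→T: bottleneck 3, flow now 9.
No augmenting path remains; maximum flow = 9.
By max-flow min-cut, the minimum cut capacity equals the max flow.
In the residual graph, reachable from S: {S, Q}.
Min-cut edges: S→P (6), Q→R (3); capacity 6 + 3 = 9.

9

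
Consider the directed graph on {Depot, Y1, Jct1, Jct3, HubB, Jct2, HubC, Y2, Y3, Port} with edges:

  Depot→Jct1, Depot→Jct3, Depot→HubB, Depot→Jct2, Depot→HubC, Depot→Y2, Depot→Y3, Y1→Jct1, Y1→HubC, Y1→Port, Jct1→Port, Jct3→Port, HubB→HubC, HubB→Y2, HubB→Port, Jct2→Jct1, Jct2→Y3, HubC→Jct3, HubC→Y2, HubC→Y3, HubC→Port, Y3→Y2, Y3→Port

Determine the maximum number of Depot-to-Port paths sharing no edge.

5

Assign every edge capacity 1; by Menger, the answer equals the max flow.
Path Depot→Jct1→Port (+1); total 1.
Path Depot→Jct3→Port (+1); total 2.
Path Depot→HubB→Port (+1); total 3.
Path Depot→HubC→Port (+1); total 4.
Path Depot→Y3→Port (+1); total 5.
No residual Depot→Port path; max flow = 5.
Certifying cut of size 5: {Depot→HubB, Depot→HubC, Depot→Jct3, Jct1→Port, Y3→Port}.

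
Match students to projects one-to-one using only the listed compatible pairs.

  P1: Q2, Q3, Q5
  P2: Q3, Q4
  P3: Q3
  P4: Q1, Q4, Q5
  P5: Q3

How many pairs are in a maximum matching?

Unit-capacity flow: source→left, listed edges, right→sink; max matching = max flow.
Augmenting path P1→Q2 (+1); matched 1.
Augmenting path P2→Q3 (+1); matched 2.
Augmenting path P4→Q1 (+1); matched 3.
Augmenting path P3→Q3→P2→Q4 (+1); matched 4.
No augmenting path remains; maximum matching = 4.
König certificate: {P1, P2, P4, Q3} is a vertex cover of size 4 (every listed pair touches it), so no matching can be larger.

4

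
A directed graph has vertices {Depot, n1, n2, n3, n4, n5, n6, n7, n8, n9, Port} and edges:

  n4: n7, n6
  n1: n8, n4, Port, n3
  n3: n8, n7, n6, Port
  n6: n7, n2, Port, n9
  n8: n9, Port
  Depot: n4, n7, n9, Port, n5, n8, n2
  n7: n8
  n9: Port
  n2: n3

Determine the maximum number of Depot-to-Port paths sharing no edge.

5

Assign every edge capacity 1; by Menger, the answer equals the max flow.
Path Depot→Port (+1); total 1.
Path Depot→n8→Port (+1); total 2.
Path Depot→n9→Port (+1); total 3.
Path Depot→n2→n3→Port (+1); total 4.
Path Depot→n4→n6→Port (+1); total 5.
No residual Depot→Port path; max flow = 5.
Certifying cut of size 5: {Depot→Port, Depot→n2, Depot→n4, n8→Port, n9→Port}.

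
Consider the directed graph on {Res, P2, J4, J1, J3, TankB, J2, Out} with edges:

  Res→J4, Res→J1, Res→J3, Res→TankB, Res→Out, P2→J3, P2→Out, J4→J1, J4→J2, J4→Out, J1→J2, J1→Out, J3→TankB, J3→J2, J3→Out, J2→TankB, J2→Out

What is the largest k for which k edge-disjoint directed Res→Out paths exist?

4

Assign every edge capacity 1; by Menger, the answer equals the max flow.
Path Res→Out (+1); total 1.
Path Res→J4→Out (+1); total 2.
Path Res→J1→Out (+1); total 3.
Path Res→J3→Out (+1); total 4.
No residual Res→Out path; max flow = 4.
Certifying cut of size 4: {Res→J1, Res→J3, Res→J4, Res→Out}.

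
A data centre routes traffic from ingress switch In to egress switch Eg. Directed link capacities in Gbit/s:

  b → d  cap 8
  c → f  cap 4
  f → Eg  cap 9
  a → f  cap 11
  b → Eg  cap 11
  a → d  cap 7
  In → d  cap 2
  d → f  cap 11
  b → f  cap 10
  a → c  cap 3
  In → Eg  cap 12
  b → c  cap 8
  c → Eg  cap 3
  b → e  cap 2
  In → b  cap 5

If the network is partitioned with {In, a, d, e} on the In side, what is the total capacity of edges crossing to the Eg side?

42

Edges leaving {In, a, d, e}: In→b (5), In→Eg (12), a→c (3), a→f (11), d→f (11).
Cut capacity = 5 + 12 + 3 + 11 + 11 = 42.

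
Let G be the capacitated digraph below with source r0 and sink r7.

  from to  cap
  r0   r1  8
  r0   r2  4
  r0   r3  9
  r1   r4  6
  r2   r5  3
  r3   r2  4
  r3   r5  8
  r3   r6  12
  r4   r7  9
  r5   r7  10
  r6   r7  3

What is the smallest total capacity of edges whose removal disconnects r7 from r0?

18

Augment r0→r1→r4→r7: bottleneck 6, flow now 6.
Augment r0→r2→r5→r7: bottleneck 3, flow now 9.
Augment r0→r3→r5→r7: bottleneck 7, flow now 16.
Augment r0→r3→r6→r7: bottleneck 2, flow now 18.
No augmenting path remains; maximum flow = 18.
By max-flow min-cut, the minimum cut capacity equals the max flow.
In the residual graph, reachable from r0: {r0, r1, r2}.
Min-cut edges: r0→r3 (9), r1→r4 (6), r2→r5 (3); capacity 9 + 6 + 3 = 18.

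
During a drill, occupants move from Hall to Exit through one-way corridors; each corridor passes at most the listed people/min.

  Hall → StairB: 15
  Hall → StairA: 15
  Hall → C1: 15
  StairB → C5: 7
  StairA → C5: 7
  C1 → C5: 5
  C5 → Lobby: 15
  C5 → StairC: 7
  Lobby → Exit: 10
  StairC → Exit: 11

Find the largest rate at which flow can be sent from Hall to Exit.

17

Augment Hall→StairB→C5→Lobby→Exit: bottleneck 7, flow now 7.
Augment Hall→StairA→C5→Lobby→Exit: bottleneck 3, flow now 10.
Augment Hall→StairA→C5→StairC→Exit: bottleneck 4, flow now 14.
Augment Hall→C1→C5→StairC→Exit: bottleneck 3, flow now 17.
No augmenting path remains; maximum flow = 17.
In the residual graph, reachable from Hall: {Hall, StairB, StairA, C1, C5, Lobby}.
Min-cut edges: C5→StairC (7), Lobby→Exit (10); capacity 7 + 10 = 17.
This cut is saturated, so no flow can exceed 17.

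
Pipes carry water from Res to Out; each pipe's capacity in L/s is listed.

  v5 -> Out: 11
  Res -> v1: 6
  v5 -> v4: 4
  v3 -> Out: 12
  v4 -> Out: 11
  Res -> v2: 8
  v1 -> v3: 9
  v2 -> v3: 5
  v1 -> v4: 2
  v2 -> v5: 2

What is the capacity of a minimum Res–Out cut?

13

Augment Res→v1→v3→Out: bottleneck 6, flow now 6.
Augment Res→v2→v3→Out: bottleneck 5, flow now 11.
Augment Res→v2→v5→Out: bottleneck 2, flow now 13.
No augmenting path remains; maximum flow = 13.
By max-flow min-cut, the minimum cut capacity equals the max flow.
In the residual graph, reachable from Res: {Res, v2}.
Min-cut edges: Res→v1 (6), v2→v3 (5), v2→v5 (2); capacity 6 + 5 + 2 = 13.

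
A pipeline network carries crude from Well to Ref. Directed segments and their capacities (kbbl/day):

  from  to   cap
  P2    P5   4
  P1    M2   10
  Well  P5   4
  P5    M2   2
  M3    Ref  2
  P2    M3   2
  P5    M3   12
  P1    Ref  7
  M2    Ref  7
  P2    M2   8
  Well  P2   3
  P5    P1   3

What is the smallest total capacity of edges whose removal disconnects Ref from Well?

Augment Well→P2→M2→Ref: bottleneck 3, flow now 3.
Augment Well→P5→M2→Ref: bottleneck 2, flow now 5.
Augment Well→P5→P1→Ref: bottleneck 2, flow now 7.
No augmenting path remains; maximum flow = 7.
By max-flow min-cut, the minimum cut capacity equals the max flow.
In the residual graph, reachable from Well: {Well}.
Min-cut edges: Well→P2 (3), Well→P5 (4); capacity 3 + 4 = 7.

7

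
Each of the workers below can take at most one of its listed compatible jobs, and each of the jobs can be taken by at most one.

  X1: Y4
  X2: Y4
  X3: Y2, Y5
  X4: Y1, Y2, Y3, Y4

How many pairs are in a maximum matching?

3

Unit-capacity flow: source→left, listed edges, right→sink; max matching = max flow.
Augmenting path X1→Y4 (+1); matched 1.
Augmenting path X3→Y2 (+1); matched 2.
Augmenting path X4→Y1 (+1); matched 3.
No augmenting path remains; maximum matching = 3.
König certificate: {X3, X4, Y4} is a vertex cover of size 3 (every listed pair touches it), so no matching can be larger.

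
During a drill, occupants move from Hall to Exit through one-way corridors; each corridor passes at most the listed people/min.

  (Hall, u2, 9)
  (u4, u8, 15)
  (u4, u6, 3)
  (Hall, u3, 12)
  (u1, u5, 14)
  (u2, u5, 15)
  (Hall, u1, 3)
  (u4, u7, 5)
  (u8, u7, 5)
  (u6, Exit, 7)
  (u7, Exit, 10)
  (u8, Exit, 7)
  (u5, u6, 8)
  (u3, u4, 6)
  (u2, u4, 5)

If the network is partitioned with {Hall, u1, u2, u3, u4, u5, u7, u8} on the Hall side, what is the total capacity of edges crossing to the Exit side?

Edges leaving {Hall, u1, u2, u3, u4, u5, u7, u8}: u4→u6 (3), u5→u6 (8), u7→Exit (10), u8→Exit (7).
Cut capacity = 3 + 8 + 10 + 7 = 28.

28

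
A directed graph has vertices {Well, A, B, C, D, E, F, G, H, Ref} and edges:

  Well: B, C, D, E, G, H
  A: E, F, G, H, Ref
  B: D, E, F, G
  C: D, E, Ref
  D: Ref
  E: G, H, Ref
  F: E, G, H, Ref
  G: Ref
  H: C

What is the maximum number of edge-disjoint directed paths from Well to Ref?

Assign every edge capacity 1; by Menger, the answer equals the max flow.
Path Well→C→Ref (+1); total 1.
Path Well→D→Ref (+1); total 2.
Path Well→E→Ref (+1); total 3.
Path Well→G→Ref (+1); total 4.
Path Well→B→F→Ref (+1); total 5.
No residual Well→Ref path; max flow = 5.
Certifying cut of size 5: {C→Ref, D→Ref, E→Ref, G→Ref, Well→B}.

5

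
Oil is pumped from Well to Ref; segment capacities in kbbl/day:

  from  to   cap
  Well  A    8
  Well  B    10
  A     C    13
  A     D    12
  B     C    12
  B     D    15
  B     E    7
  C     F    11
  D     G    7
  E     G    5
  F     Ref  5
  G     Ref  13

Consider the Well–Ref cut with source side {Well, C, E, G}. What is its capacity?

42

Edges leaving {Well, C, E, G}: Well→A (8), Well→B (10), C→F (11), G→Ref (13).
Cut capacity = 8 + 10 + 11 + 13 = 42.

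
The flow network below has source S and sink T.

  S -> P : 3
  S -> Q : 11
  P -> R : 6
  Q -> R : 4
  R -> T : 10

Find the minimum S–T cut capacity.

7

Augment S→P→R→T: bottleneck 3, flow now 3.
Augment S→Q→R→T: bottleneck 4, flow now 7.
No augmenting path remains; maximum flow = 7.
By max-flow min-cut, the minimum cut capacity equals the max flow.
In the residual graph, reachable from S: {S, Q}.
Min-cut edges: S→P (3), Q→R (4); capacity 3 + 4 = 7.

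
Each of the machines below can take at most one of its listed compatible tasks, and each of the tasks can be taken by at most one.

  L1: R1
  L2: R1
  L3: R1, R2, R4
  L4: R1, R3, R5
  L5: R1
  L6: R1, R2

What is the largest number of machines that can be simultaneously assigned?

Unit-capacity flow: source→left, listed edges, right→sink; max matching = max flow.
Augmenting path L1→R1 (+1); matched 1.
Augmenting path L3→R2 (+1); matched 2.
Augmenting path L4→R3 (+1); matched 3.
Augmenting path L6→R2→L3→R4 (+1); matched 4.
No augmenting path remains; maximum matching = 4.
König certificate: {L3, L4, L6, R1} is a vertex cover of size 4 (every listed pair touches it), so no matching can be larger.

4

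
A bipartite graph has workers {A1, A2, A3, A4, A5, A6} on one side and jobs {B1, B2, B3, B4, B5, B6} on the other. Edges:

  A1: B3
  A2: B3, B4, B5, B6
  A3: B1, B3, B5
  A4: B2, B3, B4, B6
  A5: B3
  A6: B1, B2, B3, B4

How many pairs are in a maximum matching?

Unit-capacity flow: source→left, listed edges, right→sink; max matching = max flow.
Augmenting path A1→B3 (+1); matched 1.
Augmenting path A2→B4 (+1); matched 2.
Augmenting path A3→B1 (+1); matched 3.
Augmenting path A4→B2 (+1); matched 4.
Augmenting path A6→B1→A3→B5 (+1); matched 5.
No augmenting path remains; maximum matching = 5.
König certificate: {A2, A3, A4, A6, B3} is a vertex cover of size 5 (every listed pair touches it), so no matching can be larger.

5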